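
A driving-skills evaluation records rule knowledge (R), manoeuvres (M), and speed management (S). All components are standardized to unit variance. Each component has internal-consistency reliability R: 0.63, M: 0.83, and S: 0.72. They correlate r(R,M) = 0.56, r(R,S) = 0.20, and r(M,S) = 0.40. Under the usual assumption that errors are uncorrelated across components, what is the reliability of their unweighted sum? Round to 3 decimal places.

Var(R+M+S) = 3 + 2·[0.56 + 0.20 + 0.40] = 3 + 2.32 = 5.32.
Because errors are independent across components, Cov(Tᵢ,Tⱼ) = Cov(Xᵢ,Xⱼ); the off-diagonal part of the true-score variance is the same as above.
True-score variance = [0.63 + 0.83 + 0.72] + 2.32 = 2.18 + 2.32 = 4.5.
Reliability = 4.5 / 5.32 = 0.846.

0.846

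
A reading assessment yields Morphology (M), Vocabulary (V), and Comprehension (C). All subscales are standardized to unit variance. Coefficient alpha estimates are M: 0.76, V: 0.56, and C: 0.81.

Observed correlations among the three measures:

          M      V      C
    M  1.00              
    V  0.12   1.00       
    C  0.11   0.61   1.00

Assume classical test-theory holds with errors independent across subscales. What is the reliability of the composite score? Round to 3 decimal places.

0.814

Var(M+V+C) = 3 + 2·[0.12 + 0.11 + 0.61] = 3 + 1.68 = 4.68.
With uncorrelated errors the cross-covariances are all true-score covariance, so they carry over unchanged; only the diagonal terms shrink to ρᵢσᵢ².
True-score variance = [0.76 + 0.56 + 0.81] + 1.68 = 2.13 + 1.68 = 3.81.
Reliability = 3.81 / 4.68 = 0.814.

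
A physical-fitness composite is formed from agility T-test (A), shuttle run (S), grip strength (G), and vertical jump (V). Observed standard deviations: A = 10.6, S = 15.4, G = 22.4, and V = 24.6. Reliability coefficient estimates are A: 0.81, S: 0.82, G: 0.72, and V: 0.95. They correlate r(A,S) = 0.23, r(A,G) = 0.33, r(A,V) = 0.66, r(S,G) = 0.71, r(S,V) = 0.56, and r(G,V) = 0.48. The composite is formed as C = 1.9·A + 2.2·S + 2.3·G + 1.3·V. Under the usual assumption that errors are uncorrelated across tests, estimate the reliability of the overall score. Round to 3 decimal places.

Var(C) = 1.9²·10.6² + 2.2²·15.4² + 2.3²·22.4² + 1.3²·24.6² + 2·[4.18·10.6·15.4·0.23 + 4.37·10.6·22.4·0.33 + 2.47·10.6·24.6·0.66 + 5.06·15.4·22.4·0.71 + 2.86·15.4·24.6·0.56 + 2.99·22.4·24.6·0.48] = 5230.5 + 7122.7 = 12353.2.
Because errors are independent across components, Cov(Tᵢ,Tⱼ) = Cov(Xᵢ,Xⱼ); the off-diagonal part of the true-score variance is the same as above.
True-score variance = [1.9²·10.6²·0.81 + 2.2²·15.4²·0.82 + 2.3²·22.4²·0.72 + 1.3²·24.6²·0.95] + 7122.7 = 4152.48 + 7122.7 = 11275.2.
Reliability = 11275.2 / 12353.2 = 0.913.

0.913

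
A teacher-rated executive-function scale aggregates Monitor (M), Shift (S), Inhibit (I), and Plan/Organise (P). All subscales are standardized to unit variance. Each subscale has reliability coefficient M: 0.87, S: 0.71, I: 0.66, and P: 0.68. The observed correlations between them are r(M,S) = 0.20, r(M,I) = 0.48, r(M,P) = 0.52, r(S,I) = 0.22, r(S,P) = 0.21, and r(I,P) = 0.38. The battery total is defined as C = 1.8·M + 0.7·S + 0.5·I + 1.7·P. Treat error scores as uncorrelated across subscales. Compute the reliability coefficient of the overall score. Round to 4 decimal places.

Var(C) = 1.8² + 0.7² + 0.5² + 1.7² + 2·[1.26·0.20 + 0.9·0.48 + 3.06·0.52 + 0.35·0.22 + 1.19·0.21 + 0.85·0.38] = 6.87 + 5.8502 = 12.7202.
Because errors are independent across components, Cov(Tᵢ,Tⱼ) = Cov(Xᵢ,Xⱼ); the off-diagonal part of the true-score variance is the same as above.
True-score variance = [1.8²·0.87 + 0.7²·0.71 + 0.5²·0.66 + 1.7²·0.68] + 5.8502 = 5.2969 + 5.8502 = 11.1471.
Reliability = 11.1471 / 12.7202 = 0.8763.

0.8763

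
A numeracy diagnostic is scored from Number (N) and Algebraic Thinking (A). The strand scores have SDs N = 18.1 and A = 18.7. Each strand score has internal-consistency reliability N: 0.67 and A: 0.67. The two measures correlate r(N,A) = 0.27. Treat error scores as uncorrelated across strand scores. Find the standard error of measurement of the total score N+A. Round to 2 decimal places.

Var(total) = 677.3 + 182.774 = 860.074.
True-score variance = 453.791 + 182.774 = 636.565, so reliability = 0.7401.
Error variance = 860.074 − 636.565 = 223.509; SEM = √223.509 = 14.95.

14.95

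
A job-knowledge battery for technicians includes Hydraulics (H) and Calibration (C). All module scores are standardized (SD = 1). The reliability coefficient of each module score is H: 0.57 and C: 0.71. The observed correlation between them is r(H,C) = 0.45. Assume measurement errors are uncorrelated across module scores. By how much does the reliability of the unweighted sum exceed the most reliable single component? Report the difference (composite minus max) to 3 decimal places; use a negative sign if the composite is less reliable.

0.042

Var(sum) = 2 + 0.9 = 2.9; true-score variance = 1.28 + 0.9 = 2.18; composite reliability = 0.7517.
Max component reliability = 0.7100.
Difference = 0.7517 − 0.7100 = 0.042.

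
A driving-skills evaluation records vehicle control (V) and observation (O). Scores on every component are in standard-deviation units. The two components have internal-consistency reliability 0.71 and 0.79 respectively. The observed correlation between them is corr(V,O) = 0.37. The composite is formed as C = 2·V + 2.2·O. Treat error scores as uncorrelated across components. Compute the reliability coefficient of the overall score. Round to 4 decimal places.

0.8201

Var(C) = 2² + 2.2² + 2·[4.4·0.37] = 8.84 + 3.256 = 12.096.
With uncorrelated errors the cross-covariances are all true-score covariance, so they carry over unchanged; only the diagonal terms shrink to ρᵢσᵢ².
True-score variance = [2²·0.71 + 2.2²·0.79] + 3.256 = 6.6636 + 3.256 = 9.9196.
Reliability = 9.9196 / 12.096 = 0.8201.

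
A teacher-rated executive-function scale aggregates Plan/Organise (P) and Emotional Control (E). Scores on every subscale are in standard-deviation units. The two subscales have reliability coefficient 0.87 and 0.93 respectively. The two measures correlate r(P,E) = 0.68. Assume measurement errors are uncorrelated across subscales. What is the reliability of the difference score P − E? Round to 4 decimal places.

Var(P−E) = 1 + 1 − 2·0.68 = 2 − 1.36 = 0.64.
Because errors are independent across components, Cov(Tᵢ,Tⱼ) = Cov(Xᵢ,Xⱼ); the off-diagonal part of the true-score variance is the same as above.
True-score variance = [0.87 + 0.93] − 1.36 = 1.8 − 1.36 = 0.44.
Reliability = 0.44 / 0.64 = 0.6875.

0.6875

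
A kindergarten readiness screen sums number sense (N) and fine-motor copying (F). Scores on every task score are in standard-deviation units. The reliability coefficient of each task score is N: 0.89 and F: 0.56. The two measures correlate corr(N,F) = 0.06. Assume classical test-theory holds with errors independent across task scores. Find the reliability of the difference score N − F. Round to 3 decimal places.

0.707

Var(N−F) = 1 + 1 − 2·0.06 = 2 − 0.12 = 1.88.
Under uncorrelated errors the observed covariances equal the true-score covariances, so only the own-variance terms attenuate.
True-score variance = [0.89 + 0.56] − 0.12 = 1.45 − 0.12 = 1.33.
Reliability = 1.33 / 1.88 = 0.707.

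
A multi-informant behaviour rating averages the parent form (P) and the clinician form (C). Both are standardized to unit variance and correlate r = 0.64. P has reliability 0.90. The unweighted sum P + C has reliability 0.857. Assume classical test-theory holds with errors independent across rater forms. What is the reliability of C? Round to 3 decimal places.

Var(P+C) = 2 + 2·0.64 = 3.280.
True-score variance = ρ_P + ρ_C + 2·0.64, so 0.857 = (0.90 + ρ_C + 1.28) / 3.280.
ρ_C = 0.857·3.280 − 0.90 − 1.28 = 0.631.

0.631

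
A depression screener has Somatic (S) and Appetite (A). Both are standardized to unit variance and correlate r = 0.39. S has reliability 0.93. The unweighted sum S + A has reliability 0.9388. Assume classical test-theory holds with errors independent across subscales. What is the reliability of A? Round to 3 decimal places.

0.900

Var(S+A) = 2 + 2·0.39 = 2.780.
True-score variance = ρ_S + ρ_A + 2·0.39, so 0.9388 = (0.93 + ρ_A + 0.78) / 2.780.
ρ_A = 0.9388·2.780 − 0.93 − 0.78 = 0.900.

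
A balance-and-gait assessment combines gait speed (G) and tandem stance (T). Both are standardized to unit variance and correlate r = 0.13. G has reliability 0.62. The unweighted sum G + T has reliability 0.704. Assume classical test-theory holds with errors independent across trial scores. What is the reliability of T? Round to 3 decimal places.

0.711

Var(G+T) = 2 + 2·0.13 = 2.260.
True-score variance = ρ_G + ρ_T + 2·0.13, so 0.704 = (0.62 + ρ_T + 0.26) / 2.260.
ρ_T = 0.704·2.260 − 0.62 − 0.26 = 0.711.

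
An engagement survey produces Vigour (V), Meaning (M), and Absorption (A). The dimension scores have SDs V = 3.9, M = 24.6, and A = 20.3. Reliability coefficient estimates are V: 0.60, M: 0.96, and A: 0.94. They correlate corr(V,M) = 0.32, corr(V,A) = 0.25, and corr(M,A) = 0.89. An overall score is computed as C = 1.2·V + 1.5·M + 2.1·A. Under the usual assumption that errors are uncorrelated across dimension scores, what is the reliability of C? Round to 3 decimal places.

0.972

Var(C) = 1.2²·3.9² + 1.5²·24.6² + 2.1²·20.3² + 2·[1.8·3.9·24.6·0.32 + 2.52·3.9·20.3·0.25 + 3.15·24.6·20.3·0.89] = 3200.83 + 3010.3 = 6211.13.
With uncorrelated errors the cross-covariances are all true-score covariance, so they carry over unchanged; only the diagonal terms shrink to ρᵢσᵢ².
True-score variance = [1.2²·3.9²·0.60 + 1.5²·24.6²·0.96 + 2.1²·20.3²·0.94] + 3010.3 = 3028.56 + 3010.3 = 6038.87.
Reliability = 6038.87 / 6211.13 = 0.972.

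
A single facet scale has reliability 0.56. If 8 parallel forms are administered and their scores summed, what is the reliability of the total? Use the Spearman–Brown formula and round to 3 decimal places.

0.911

ρ_k = kρ / (1 + (k−1)ρ) = 8·0.56 / (1 + 7·0.56) = 4.480 / 4.920 = 0.911.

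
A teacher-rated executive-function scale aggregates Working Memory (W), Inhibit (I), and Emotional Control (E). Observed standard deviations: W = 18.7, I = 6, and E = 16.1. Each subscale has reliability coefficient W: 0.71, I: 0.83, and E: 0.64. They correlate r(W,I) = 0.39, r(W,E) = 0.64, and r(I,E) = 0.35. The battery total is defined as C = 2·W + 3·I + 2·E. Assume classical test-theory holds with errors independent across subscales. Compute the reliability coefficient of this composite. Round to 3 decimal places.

Var(C) = 2²·18.7² + 3²·6² + 2²·16.1² + 2·[6·18.7·6·0.39 + 4·18.7·16.1·0.64 + 6·6·16.1·0.35] = 2759.6 + 2472.29 = 5231.89.
With uncorrelated errors the cross-covariances are all true-score covariance, so they carry over unchanged; only the diagonal terms shrink to ρᵢσᵢ².
True-score variance = [2²·18.7²·0.71 + 3²·6²·0.83 + 2²·16.1²·0.64] + 2472.29 = 1925.62 + 2472.29 = 4397.91.
Reliability = 4397.91 / 5231.89 = 0.841.

0.841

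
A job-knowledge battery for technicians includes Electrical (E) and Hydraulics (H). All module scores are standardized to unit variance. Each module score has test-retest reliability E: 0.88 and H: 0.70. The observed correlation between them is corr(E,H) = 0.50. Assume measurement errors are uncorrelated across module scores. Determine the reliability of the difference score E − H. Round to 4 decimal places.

Var(E−H) = 1 + 1 − 2·0.50 = 2 − 1 = 1.
Because errors are independent across components, Cov(Tᵢ,Tⱼ) = Cov(Xᵢ,Xⱼ); the off-diagonal part of the true-score variance is the same as above.
True-score variance = [0.88 + 0.70] − 1 = 1.58 − 1 = 0.58.
Reliability = 0.58 / 1 = 0.5800.

0.5800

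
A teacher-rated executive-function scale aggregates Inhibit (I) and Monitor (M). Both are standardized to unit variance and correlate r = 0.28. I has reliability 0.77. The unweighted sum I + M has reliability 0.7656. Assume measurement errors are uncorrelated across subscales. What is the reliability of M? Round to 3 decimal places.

Var(I+M) = 2 + 2·0.28 = 2.560.
True-score variance = ρ_I + ρ_M + 2·0.28, so 0.7656 = (0.77 + ρ_M + 0.56) / 2.560.
ρ_M = 0.7656·2.560 − 0.77 − 0.56 = 0.630.

0.630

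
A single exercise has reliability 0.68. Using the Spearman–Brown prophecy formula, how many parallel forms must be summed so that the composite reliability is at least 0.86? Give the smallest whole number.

k ≥ ρ*(1−ρ₁)/(ρ₁(1−ρ*)) = 0.86·0.32 / (0.68·0.14) = 2.891.
Smallest integer k = 3.

3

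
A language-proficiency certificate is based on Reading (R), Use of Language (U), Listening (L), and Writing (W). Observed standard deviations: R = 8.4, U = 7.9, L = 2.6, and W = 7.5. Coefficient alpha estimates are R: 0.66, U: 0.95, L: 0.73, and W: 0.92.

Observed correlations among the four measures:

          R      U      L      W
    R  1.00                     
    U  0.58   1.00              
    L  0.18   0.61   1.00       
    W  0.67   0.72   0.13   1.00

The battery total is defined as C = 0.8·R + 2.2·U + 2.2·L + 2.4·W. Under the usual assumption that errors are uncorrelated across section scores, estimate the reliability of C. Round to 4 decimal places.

0.9596

Var(C) = 0.8²·8.4² + 2.2²·7.9² + 2.2²·2.6² + 2.4²·7.5² + 2·[1.76·8.4·7.9·0.58 + 1.76·8.4·2.6·0.18 + 1.92·8.4·7.5·0.67 + 4.84·7.9·2.6·0.61 + 5.28·7.9·7.5·0.72 + 5.28·2.6·7.5·0.13] = 703.941 + 909.949 = 1613.89.
With uncorrelated errors the cross-covariances are all true-score covariance, so they carry over unchanged; only the diagonal terms shrink to ρᵢσᵢ².
True-score variance = [0.8²·8.4²·0.66 + 2.2²·7.9²·0.95 + 2.2²·2.6²·0.73 + 2.4²·7.5²·0.92] + 909.949 = 638.73 + 909.949 = 1548.68.
Reliability = 1548.68 / 1613.89 = 0.9596.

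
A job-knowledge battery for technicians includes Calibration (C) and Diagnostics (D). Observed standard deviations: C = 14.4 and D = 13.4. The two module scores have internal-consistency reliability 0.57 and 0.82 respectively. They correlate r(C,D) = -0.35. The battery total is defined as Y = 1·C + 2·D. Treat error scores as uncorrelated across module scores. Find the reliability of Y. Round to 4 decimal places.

Var(Y) = 14.4² + 2²·13.4² + 2·[2·14.4·13.4·(-0.35)] = 925.6 − 270.144 = 655.456.
With uncorrelated errors the cross-covariances are all true-score covariance, so they carry over unchanged; only the diagonal terms shrink to ρᵢσᵢ².
True-score variance = [14.4²·0.57 + 2²·13.4²·0.82] − 270.144 = 707.152 − 270.144 = 437.008.
Reliability = 437.008 / 655.456 = 0.6667.

0.6667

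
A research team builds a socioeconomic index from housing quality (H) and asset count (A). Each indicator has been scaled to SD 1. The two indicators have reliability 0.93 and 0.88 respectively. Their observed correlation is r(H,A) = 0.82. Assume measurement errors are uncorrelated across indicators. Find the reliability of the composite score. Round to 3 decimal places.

0.948

Var(H+A) = 2 + 2·[0.82] = 2 + 1.64 = 3.64.
Because errors are independent across components, Cov(Tᵢ,Tⱼ) = Cov(Xᵢ,Xⱼ); the off-diagonal part of the true-score variance is the same as above.
True-score variance = [0.93 + 0.88] + 1.64 = 1.81 + 1.64 = 3.45.
Reliability = 3.45 / 3.64 = 0.948.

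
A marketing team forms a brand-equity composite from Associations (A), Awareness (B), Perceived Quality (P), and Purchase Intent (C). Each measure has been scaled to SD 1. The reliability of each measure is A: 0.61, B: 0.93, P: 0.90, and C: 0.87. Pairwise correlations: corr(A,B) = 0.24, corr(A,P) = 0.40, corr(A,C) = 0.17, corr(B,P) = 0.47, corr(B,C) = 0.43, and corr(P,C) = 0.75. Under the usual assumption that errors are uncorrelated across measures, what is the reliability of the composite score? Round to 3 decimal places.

Var(A+B+P+C) = 4 + 2·[0.24 + 0.40 + 0.17 + 0.47 + 0.43 + 0.75] = 4 + 4.92 = 8.92.
Under uncorrelated errors the observed covariances equal the true-score covariances, so only the own-variance terms attenuate.
True-score variance = [0.61 + 0.93 + 0.90 + 0.87] + 4.92 = 3.31 + 4.92 = 8.23.
Reliability = 8.23 / 8.92 = 0.923.

0.923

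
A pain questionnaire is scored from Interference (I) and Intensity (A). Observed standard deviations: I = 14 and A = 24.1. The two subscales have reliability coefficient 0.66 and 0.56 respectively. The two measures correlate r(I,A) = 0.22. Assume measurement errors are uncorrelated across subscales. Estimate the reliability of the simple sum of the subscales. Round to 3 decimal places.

Var(I+A) = 14² + 24.1² + 2·[14·24.1·0.22] = 776.81 + 148.456 = 925.266.
Under uncorrelated errors the observed covariances equal the true-score covariances, so only the own-variance terms attenuate.
True-score variance = [14²·0.66 + 24.1²·0.56] + 148.456 = 454.614 + 148.456 = 603.07.
Reliability = 603.07 / 925.266 = 0.652.

0.652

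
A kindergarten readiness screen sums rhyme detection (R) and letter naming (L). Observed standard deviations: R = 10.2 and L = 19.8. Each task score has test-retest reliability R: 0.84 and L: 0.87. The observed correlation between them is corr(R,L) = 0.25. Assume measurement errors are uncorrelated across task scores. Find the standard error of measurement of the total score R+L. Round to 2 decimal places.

8.22

Var(total) = 496.08 + 100.98 = 597.06.
True-score variance = 428.468 + 100.98 = 529.448, so reliability = 0.8868.
Error variance = 597.06 − 529.448 = 67.6116; SEM = √67.6116 = 8.22.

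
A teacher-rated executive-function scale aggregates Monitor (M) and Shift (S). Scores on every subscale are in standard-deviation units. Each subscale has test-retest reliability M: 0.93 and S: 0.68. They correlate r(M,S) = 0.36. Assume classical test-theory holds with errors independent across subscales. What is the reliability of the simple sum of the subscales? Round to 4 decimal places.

0.8566

Var(M+S) = 2 + 2·[0.36] = 2 + 0.72 = 2.72.
Because errors are independent across components, Cov(Tᵢ,Tⱼ) = Cov(Xᵢ,Xⱼ); the off-diagonal part of the true-score variance is the same as above.
True-score variance = [0.93 + 0.68] + 0.72 = 1.61 + 0.72 = 2.33.
Reliability = 2.33 / 2.72 = 0.8566.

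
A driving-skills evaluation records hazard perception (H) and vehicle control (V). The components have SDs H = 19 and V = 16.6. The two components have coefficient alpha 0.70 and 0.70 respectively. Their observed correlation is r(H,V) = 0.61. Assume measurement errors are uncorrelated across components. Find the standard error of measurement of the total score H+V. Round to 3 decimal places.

Var(total) = 636.56 + 384.788 = 1021.35.
True-score variance = 445.592 + 384.788 = 830.38, so reliability = 0.8130.
Error variance = 1021.35 − 830.38 = 190.968; SEM = √190.968 = 13.819.

13.819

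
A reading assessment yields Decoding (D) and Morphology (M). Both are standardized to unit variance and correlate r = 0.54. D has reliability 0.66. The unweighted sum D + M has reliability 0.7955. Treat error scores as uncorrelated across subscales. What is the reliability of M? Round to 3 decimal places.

Var(D+M) = 2 + 2·0.54 = 3.080.
True-score variance = ρ_D + ρ_M + 2·0.54, so 0.7955 = (0.66 + ρ_M + 1.08) / 3.080.
ρ_M = 0.7955·3.080 − 0.66 − 1.08 = 0.710.

0.710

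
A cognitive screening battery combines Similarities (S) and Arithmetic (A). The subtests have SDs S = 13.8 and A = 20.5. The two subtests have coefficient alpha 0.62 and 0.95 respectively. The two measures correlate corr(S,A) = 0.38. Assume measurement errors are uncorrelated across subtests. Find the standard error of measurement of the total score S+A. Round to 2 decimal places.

Var(total) = 610.69 + 215.004 = 825.694.
True-score variance = 517.31 + 215.004 = 732.314, so reliability = 0.8869.
Error variance = 825.694 − 732.314 = 93.3797; SEM = √93.3797 = 9.66.

9.66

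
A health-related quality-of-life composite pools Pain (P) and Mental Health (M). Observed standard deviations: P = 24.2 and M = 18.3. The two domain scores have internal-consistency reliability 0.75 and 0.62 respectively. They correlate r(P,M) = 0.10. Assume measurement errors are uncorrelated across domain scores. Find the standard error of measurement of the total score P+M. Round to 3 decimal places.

16.543

Var(total) = 920.53 + 88.572 = 1009.1.
True-score variance = 646.862 + 88.572 = 735.434, so reliability = 0.7288.
Error variance = 1009.1 − 735.434 = 273.668; SEM = √273.668 = 16.543.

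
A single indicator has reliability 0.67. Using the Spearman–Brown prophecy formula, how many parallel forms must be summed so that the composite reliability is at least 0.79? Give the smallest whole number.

2

k ≥ ρ*(1−ρ₁)/(ρ₁(1−ρ*)) = 0.79·0.33 / (0.67·0.21) = 1.853.
Smallest integer k = 2.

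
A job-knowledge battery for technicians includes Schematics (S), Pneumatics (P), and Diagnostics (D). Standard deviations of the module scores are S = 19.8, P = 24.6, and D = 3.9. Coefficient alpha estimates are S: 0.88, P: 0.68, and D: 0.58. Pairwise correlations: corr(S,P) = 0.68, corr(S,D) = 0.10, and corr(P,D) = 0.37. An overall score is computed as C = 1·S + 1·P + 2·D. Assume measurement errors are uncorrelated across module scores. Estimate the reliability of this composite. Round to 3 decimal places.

Var(C) = 19.8² + 24.6² + 2²·3.9² + 2·[19.8·24.6·0.68 + 2·19.8·3.9·0.10 + 2·24.6·3.9·0.37] = 1058.04 + 835.308 = 1893.35.
Under uncorrelated errors the observed covariances equal the true-score covariances, so only the own-variance terms attenuate.
True-score variance = [19.8²·0.88 + 24.6²·0.68 + 2²·3.9²·0.58] + 835.308 = 791.791 + 835.308 = 1627.1.
Reliability = 1627.1 / 1893.35 = 0.859.

0.859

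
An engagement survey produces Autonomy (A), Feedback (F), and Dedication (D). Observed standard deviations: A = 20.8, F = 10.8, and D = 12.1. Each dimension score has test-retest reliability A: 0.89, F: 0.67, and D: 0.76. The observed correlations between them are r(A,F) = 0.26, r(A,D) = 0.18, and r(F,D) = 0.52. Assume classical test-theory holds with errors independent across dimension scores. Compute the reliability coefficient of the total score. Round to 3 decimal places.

0.883

Var(A+F+D) = 20.8² + 10.8² + 12.1² + 2·[20.8·10.8·0.26 + 20.8·12.1·0.18 + 10.8·12.1·0.52] = 695.69 + 343.325 = 1039.01.
With uncorrelated errors the cross-covariances are all true-score covariance, so they carry over unchanged; only the diagonal terms shrink to ρᵢσᵢ².
True-score variance = [20.8²·0.89 + 10.8²·0.67 + 12.1²·0.76] + 343.325 = 574.47 + 343.325 = 917.795.
Reliability = 917.795 / 1039.01 = 0.883.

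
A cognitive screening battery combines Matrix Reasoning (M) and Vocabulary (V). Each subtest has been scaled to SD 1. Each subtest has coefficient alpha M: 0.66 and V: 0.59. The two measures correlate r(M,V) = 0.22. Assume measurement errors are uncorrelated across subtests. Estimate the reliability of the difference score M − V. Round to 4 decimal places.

0.5192

Var(M−V) = 1 + 1 − 2·0.22 = 2 − 0.44 = 1.56.
Under uncorrelated errors the observed covariances equal the true-score covariances, so only the own-variance terms attenuate.
True-score variance = [0.66 + 0.59] − 0.44 = 1.25 − 0.44 = 0.81.
Reliability = 0.81 / 1.56 = 0.5192.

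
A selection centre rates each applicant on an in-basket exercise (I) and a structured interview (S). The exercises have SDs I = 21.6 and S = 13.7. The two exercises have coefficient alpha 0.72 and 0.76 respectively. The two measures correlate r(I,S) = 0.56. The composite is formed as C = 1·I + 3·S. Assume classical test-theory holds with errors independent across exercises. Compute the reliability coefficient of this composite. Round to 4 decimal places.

Var(C) = 21.6² + 3²·13.7² + 2·[3·21.6·13.7·0.56] = 2155.77 + 994.291 = 3150.06.
With uncorrelated errors the cross-covariances are all true-score covariance, so they carry over unchanged; only the diagonal terms shrink to ρᵢσᵢ².
True-score variance = [21.6²·0.72 + 3²·13.7²·0.76] + 994.291 = 1619.72 + 994.291 = 2614.01.
Reliability = 2614.01 / 3150.06 = 0.8298.

0.8298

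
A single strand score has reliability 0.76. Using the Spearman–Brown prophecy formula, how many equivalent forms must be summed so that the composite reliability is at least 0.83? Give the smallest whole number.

k ≥ ρ*(1−ρ₁)/(ρ₁(1−ρ*)) = 0.83·0.24 / (0.76·0.17) = 1.542.
Smallest integer k = 2.

2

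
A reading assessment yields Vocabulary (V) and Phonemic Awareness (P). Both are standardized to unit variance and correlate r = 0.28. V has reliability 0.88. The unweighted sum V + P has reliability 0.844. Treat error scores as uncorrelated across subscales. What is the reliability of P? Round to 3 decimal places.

Var(V+P) = 2 + 2·0.28 = 2.560.
True-score variance = ρ_V + ρ_P + 2·0.28, so 0.844 = (0.88 + ρ_P + 0.56) / 2.560.
ρ_P = 0.844·2.560 − 0.88 − 0.56 = 0.721.

0.721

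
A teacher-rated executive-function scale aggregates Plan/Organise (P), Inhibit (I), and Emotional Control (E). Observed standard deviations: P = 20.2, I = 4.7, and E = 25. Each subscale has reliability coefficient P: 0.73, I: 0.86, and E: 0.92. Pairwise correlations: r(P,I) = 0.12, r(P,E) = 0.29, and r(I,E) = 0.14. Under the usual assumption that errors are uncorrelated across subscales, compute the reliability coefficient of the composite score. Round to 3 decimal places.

Var(P+I+E) = 20.2² + 4.7² + 25² + 2·[20.2·4.7·0.12 + 20.2·25·0.29 + 4.7·25·0.14] = 1055.13 + 348.586 = 1403.72.
With uncorrelated errors the cross-covariances are all true-score covariance, so they carry over unchanged; only the diagonal terms shrink to ρᵢσᵢ².
True-score variance = [20.2²·0.73 + 4.7²·0.86 + 25²·0.92] + 348.586 = 891.867 + 348.586 = 1240.45.
Reliability = 1240.45 / 1403.72 = 0.884.

0.884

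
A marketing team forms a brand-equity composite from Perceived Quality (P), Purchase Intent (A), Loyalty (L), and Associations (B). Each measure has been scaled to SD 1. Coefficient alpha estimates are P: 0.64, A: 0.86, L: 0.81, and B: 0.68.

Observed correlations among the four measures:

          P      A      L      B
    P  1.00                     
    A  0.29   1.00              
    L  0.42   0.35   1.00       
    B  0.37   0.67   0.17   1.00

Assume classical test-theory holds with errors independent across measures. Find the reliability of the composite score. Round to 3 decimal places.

0.882

Var(P+A+L+B) = 4 + 2·[0.29 + 0.42 + 0.37 + 0.35 + 0.67 + 0.17] = 4 + 4.54 = 8.54.
With uncorrelated errors the cross-covariances are all true-score covariance, so they carry over unchanged; only the diagonal terms shrink to ρᵢσᵢ².
True-score variance = [0.64 + 0.86 + 0.81 + 0.68] + 4.54 = 2.99 + 4.54 = 7.53.
Reliability = 7.53 / 8.54 = 0.882.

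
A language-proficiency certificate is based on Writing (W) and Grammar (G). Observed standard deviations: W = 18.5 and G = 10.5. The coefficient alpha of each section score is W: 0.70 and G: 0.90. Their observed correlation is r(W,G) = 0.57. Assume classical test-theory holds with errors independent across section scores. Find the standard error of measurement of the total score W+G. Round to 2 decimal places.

10.66

Var(total) = 452.5 + 221.445 = 673.945.
True-score variance = 338.8 + 221.445 = 560.245, so reliability = 0.8313.
Error variance = 673.945 − 560.245 = 113.7; SEM = √113.7 = 10.66.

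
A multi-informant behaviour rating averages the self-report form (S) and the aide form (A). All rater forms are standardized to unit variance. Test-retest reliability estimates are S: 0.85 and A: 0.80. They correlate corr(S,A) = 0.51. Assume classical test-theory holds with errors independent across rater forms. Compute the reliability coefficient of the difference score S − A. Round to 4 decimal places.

0.6429

Var(S−A) = 1 + 1 − 2·0.51 = 2 − 1.02 = 0.98.
With uncorrelated errors the cross-covariances are all true-score covariance, so they carry over unchanged; only the diagonal terms shrink to ρᵢσᵢ².
True-score variance = [0.85 + 0.80] − 1.02 = 1.65 − 1.02 = 0.63.
Reliability = 0.63 / 0.98 = 0.6429.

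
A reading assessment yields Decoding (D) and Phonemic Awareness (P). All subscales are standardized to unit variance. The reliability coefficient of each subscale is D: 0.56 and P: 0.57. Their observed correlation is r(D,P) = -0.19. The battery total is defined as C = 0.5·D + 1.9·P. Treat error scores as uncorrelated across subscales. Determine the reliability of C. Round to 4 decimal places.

0.5249

Var(C) = 0.5² + 1.9² + 2·[0.95·(-0.19)] = 3.86 − 0.361 = 3.499.
Because errors are independent across components, Cov(Tᵢ,Tⱼ) = Cov(Xᵢ,Xⱼ); the off-diagonal part of the true-score variance is the same as above.
True-score variance = [0.5²·0.56 + 1.9²·0.57] − 0.361 = 2.1977 − 0.361 = 1.8367.
Reliability = 1.8367 / 3.499 = 0.5249.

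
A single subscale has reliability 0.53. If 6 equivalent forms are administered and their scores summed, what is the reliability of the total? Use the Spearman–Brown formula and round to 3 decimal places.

ρ_k = kρ / (1 + (k−1)ρ) = 6·0.53 / (1 + 5·0.53) = 3.180 / 3.650 = 0.871.

0.871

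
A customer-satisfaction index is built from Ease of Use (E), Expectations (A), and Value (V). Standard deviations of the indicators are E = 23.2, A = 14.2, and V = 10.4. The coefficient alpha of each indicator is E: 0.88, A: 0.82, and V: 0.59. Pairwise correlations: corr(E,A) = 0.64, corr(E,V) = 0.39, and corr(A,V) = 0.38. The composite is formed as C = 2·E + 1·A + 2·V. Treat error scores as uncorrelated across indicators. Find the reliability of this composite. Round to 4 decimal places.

Var(C) = 2²·23.2² + 14.2² + 2²·10.4² + 2·[2·23.2·14.2·0.64 + 4·23.2·10.4·0.39 + 2·14.2·10.4·0.38] = 2787.24 + 1820.63 = 4607.87.
Under uncorrelated errors the observed covariances equal the true-score covariances, so only the own-variance terms attenuate.
True-score variance = [2²·23.2²·0.88 + 14.2²·0.82 + 2²·10.4²·0.59] + 1820.63 = 2315.21 + 1820.63 = 4135.84.
Reliability = 4135.84 / 4607.87 = 0.8976.

0.8976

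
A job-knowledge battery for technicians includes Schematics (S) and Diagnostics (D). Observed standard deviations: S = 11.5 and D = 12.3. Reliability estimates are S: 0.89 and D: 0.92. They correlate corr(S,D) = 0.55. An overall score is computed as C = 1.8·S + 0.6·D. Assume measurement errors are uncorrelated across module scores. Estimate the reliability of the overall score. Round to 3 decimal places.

0.921

Var(C) = 1.8²·11.5² + 0.6²·12.3² + 2·[1.08·11.5·12.3·0.55] = 482.954 + 168.043 = 650.997.
Because errors are independent across components, Cov(Tᵢ,Tⱼ) = Cov(Xᵢ,Xⱼ); the off-diagonal part of the true-score variance is the same as above.
True-score variance = [1.8²·11.5²·0.89 + 0.6²·12.3²·0.92] + 168.043 = 431.463 + 168.043 = 599.506.
Reliability = 599.506 / 650.997 = 0.921.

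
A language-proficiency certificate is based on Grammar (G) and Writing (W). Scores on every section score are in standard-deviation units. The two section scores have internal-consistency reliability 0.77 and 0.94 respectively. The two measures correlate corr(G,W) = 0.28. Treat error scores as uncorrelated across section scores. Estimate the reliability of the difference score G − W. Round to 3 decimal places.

Var(G−W) = 1 + 1 − 2·0.28 = 2 − 0.56 = 1.44.
Because errors are independent across components, Cov(Tᵢ,Tⱼ) = Cov(Xᵢ,Xⱼ); the off-diagonal part of the true-score variance is the same as above.
True-score variance = [0.77 + 0.94] − 0.56 = 1.71 − 0.56 = 1.15.
Reliability = 1.15 / 1.44 = 0.799.

0.799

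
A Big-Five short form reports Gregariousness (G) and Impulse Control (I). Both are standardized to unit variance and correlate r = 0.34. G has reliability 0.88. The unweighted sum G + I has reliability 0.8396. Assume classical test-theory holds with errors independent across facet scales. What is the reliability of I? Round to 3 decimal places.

Var(G+I) = 2 + 2·0.34 = 2.680.
True-score variance = ρ_G + ρ_I + 2·0.34, so 0.8396 = (0.88 + ρ_I + 0.68) / 2.680.
ρ_I = 0.8396·2.680 − 0.88 − 0.68 = 0.690.

0.690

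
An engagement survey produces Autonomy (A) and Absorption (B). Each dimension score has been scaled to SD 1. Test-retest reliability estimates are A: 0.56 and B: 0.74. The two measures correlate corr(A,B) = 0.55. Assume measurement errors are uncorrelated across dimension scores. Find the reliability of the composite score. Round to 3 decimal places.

Var(A+B) = 2 + 2·[0.55] = 2 + 1.1 = 3.1.
Because errors are independent across components, Cov(Tᵢ,Tⱼ) = Cov(Xᵢ,Xⱼ); the off-diagonal part of the true-score variance is the same as above.
True-score variance = [0.56 + 0.74] + 1.1 = 1.3 + 1.1 = 2.4.
Reliability = 2.4 / 3.1 = 0.774.

0.774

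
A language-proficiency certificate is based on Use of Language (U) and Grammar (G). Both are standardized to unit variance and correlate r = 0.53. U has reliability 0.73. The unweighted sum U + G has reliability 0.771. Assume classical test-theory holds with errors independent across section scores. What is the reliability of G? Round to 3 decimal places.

Var(U+G) = 2 + 2·0.53 = 3.060.
True-score variance = ρ_U + ρ_G + 2·0.53, so 0.771 = (0.73 + ρ_G + 1.06) / 3.060.
ρ_G = 0.771·3.060 − 0.73 − 1.06 = 0.569.

0.569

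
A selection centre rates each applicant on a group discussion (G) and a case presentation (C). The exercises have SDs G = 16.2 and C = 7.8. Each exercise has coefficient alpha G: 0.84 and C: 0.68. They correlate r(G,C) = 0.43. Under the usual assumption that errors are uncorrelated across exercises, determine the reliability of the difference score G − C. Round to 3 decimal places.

0.714

Var(G−C) = 16.2² + 7.8² − 2·16.2·7.8·0.43 = 323.28 − 108.67 = 214.61.
With uncorrelated errors the cross-covariances are all true-score covariance, so they carry over unchanged; only the diagonal terms shrink to ρᵢσᵢ².
True-score variance = [16.2²·0.84 + 7.8²·0.68] − 108.67 = 261.821 − 108.67 = 153.151.
Reliability = 153.151 / 214.61 = 0.714.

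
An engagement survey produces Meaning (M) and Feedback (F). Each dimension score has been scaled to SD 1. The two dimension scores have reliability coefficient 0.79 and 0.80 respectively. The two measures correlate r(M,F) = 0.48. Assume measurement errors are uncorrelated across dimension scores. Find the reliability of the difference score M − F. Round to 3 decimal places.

Var(M−F) = 1 + 1 − 2·0.48 = 2 − 0.96 = 1.04.
Under uncorrelated errors the observed covariances equal the true-score covariances, so only the own-variance terms attenuate.
True-score variance = [0.79 + 0.80] − 0.96 = 1.59 − 0.96 = 0.63.
Reliability = 0.63 / 1.04 = 0.606.

0.606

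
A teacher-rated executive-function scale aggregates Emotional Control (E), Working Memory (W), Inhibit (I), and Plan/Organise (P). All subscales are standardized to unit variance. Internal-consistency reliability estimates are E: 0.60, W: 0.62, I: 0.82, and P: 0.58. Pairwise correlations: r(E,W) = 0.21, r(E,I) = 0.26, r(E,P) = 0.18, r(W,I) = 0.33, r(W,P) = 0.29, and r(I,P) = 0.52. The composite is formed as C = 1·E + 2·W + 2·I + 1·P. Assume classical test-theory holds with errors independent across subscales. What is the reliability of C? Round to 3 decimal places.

0.831

Var(C) = 1 + 2² + 2² + 1 + 2·[2·0.21 + 2·0.26 + 0.18 + 4·0.33 + 2·0.29 + 2·0.52] = 10 + 8.12 = 18.12.
Because errors are independent across components, Cov(Tᵢ,Tⱼ) = Cov(Xᵢ,Xⱼ); the off-diagonal part of the true-score variance is the same as above.
True-score variance = [0.60 + 2²·0.62 + 2²·0.82 + 0.58] + 8.12 = 6.94 + 8.12 = 15.06.
Reliability = 15.06 / 18.12 = 0.831.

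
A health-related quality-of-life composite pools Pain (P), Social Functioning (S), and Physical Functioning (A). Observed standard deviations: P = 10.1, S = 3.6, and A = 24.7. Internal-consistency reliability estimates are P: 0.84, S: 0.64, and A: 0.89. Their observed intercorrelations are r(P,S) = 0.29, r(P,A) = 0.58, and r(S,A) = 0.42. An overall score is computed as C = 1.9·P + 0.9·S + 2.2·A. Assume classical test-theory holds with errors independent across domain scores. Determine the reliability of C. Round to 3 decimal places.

Var(C) = 1.9²·10.1² + 0.9²·3.6² + 2.2²·24.7² + 2·[1.71·10.1·3.6·0.29 + 4.18·10.1·24.7·0.58 + 1.98·3.6·24.7·0.42] = 3331.59 + 1393.58 = 4725.17.
Because errors are independent across components, Cov(Tᵢ,Tⱼ) = Cov(Xᵢ,Xⱼ); the off-diagonal part of the true-score variance is the same as above.
True-score variance = [1.9²·10.1²·0.84 + 0.9²·3.6²·0.64 + 2.2²·24.7²·0.89] + 1393.58 = 2944.08 + 1393.58 = 4337.66.
Reliability = 4337.66 / 4725.17 = 0.918.

0.918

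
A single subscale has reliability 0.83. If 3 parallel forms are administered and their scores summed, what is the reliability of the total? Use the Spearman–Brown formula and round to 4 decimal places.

0.9361

ρ_k = kρ / (1 + (k−1)ρ) = 3·0.83 / (1 + 2·0.83) = 2.490 / 2.660 = 0.9361.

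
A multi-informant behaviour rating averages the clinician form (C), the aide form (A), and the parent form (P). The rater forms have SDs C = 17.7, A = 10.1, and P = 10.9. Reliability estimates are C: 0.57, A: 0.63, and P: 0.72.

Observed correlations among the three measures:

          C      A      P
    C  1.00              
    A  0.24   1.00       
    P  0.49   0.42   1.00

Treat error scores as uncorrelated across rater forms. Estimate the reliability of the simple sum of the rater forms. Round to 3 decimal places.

Var(C+A+P) = 17.7² + 10.1² + 10.9² + 2·[17.7·10.1·0.24 + 17.7·10.9·0.49 + 10.1·10.9·0.42] = 534.11 + 367.357 = 901.467.
With uncorrelated errors the cross-covariances are all true-score covariance, so they carry over unchanged; only the diagonal terms shrink to ρᵢσᵢ².
True-score variance = [17.7²·0.57 + 10.1²·0.63 + 10.9²·0.72] + 367.357 = 328.385 + 367.357 = 695.741.
Reliability = 695.741 / 901.467 = 0.772.

0.772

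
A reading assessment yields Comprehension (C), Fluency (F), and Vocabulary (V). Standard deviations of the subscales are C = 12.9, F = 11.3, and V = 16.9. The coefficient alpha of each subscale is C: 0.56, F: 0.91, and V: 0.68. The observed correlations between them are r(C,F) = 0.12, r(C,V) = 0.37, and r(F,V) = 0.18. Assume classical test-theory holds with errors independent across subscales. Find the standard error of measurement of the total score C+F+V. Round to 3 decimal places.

Var(total) = 579.71 + 265.061 = 844.771.
True-score variance = 403.602 + 265.061 = 668.664, so reliability = 0.7915.
Error variance = 844.771 − 668.664 = 176.108; SEM = √176.108 = 13.271.

13.271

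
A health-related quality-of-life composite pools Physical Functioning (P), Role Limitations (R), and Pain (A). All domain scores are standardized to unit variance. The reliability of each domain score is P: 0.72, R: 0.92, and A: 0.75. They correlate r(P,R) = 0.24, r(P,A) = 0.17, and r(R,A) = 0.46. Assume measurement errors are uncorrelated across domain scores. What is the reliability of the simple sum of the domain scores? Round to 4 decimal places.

0.8713

Var(P+R+A) = 3 + 2·[0.24 + 0.17 + 0.46] = 3 + 1.74 = 4.74.
With uncorrelated errors the cross-covariances are all true-score covariance, so they carry over unchanged; only the diagonal terms shrink to ρᵢσᵢ².
True-score variance = [0.72 + 0.92 + 0.75] + 1.74 = 2.39 + 1.74 = 4.13.
Reliability = 4.13 / 4.74 = 0.8713.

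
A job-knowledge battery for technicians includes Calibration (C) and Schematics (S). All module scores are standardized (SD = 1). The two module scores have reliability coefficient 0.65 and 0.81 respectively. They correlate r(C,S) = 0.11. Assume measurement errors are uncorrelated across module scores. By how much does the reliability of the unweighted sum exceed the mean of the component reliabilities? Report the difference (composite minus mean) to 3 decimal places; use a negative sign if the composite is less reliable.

Var(sum) = 2 + 0.22 = 2.22; true-score variance = 1.46 + 0.22 = 1.68; composite reliability = 0.7568.
Mean component reliability = 0.7300.
Difference = 0.7568 − 0.7300 = 0.027.

0.027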